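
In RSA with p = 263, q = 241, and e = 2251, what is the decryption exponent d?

φ(n) = (p−1)(q−1) = 262·240 = 62880.
Need d with 2251·d ≡ 1 (mod 62880). Apply the extended Euclidean algorithm:
62880 = 27×2251 + 2103
2251 = 1×2103 + 148
2103 = 14×148 + 31
148 = 4×31 + 24
31 = 1×24 + 7
24 = 3×7 + 3
7 = 2×3 + 1
3 = 3×1 + 0
Back-substitute:
1 = 7 − 2·3
1 = −2·24 + 7·7
1 = 7·31 − 9·24
1 = −9·148 + 43·31
1 = 43·2103 − 611·148
1 = −611·2251 + 654·2103
1 = 654·62880 − 18269·2251
So 2251·(-18269) ≡ 1 (mod 62880), hence d ≡ -18269 ≡ 44611 (mod 62880).

44611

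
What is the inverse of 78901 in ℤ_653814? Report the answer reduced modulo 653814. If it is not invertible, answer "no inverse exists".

Extended Euclidean algorithm:
653814 = 8×78901 + 22606
78901 = 3×22606 + 11083
22606 = 2×11083 + 440
11083 = 25×440 + 83
440 = 5×83 + 25
83 = 3×25 + 8
25 = 3×8 + 1
8 = 8×1 + 0
The gcd is 1. Working backward:
1 = 25 − 3·8
1 = −3·83 + 10·25
1 = 10·440 − 53·83
1 = −53·11083 + 1335·440
1 = 1335·22606 − 2723·11083
1 = −2723·78901 + 9504·22606
1 = 9504·653814 − 78755·78901
So 78901·(-78755) ≡ 1 (mod 653814), and -78755 ≡ 575059 (mod 653814).

575059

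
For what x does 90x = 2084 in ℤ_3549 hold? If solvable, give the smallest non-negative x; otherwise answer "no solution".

no solution

gcd(90, 3549):
3549 = 39·90 + 39
90 = 2·39 + 12
39 = 3·12 + 3
12 = 4·3 + 0
gcd = 3, but 3 ∤ 2084, so the congruence has no solution.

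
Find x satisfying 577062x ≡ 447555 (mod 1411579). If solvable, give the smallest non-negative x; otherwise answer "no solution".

First find gcd(577062, 1411579):
1411579 = 2·577062 + 257455
577062 = 2·257455 + 62152
257455 = 4·62152 + 8847
62152 = 7·8847 + 223
8847 = 39·223 + 150
223 = 1·150 + 73
150 = 2·73 + 4
73 = 18·4 + 1
4 = 4·1 + 0
gcd = 1, so a unique solution mod 1411579 exists.
Back-substitute for the Bézout coefficients:
1 = 73 − 18·4
1 = −18·150 + 37·73
1 = 37·223 − 55·150
1 = −55·8847 + 2182·223
1 = 2182·62152 − 15329·8847
1 = −15329·257455 + 63498·62152
1 = 63498·577062 − 142325·257455
1 = −142325·1411579 + 348148·577062
So 577062·(348148) ≡ 1 (mod 1411579), giving 577062⁻¹ ≡ 348148.
x ≡ 577062⁻¹·447555 ≡ 348148·447555 ≡ 1053383 (mod 1411579).

1053383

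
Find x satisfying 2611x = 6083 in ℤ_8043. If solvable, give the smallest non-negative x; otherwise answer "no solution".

794

First find gcd(2611, 8043):
8043 = 3*2611 + 210
2611 = 12*210 + 91
210 = 2*91 + 28
91 = 3*28 + 7
28 = 4*7 + 0
gcd = 7 and 7 | 6083, so solutions exist. Divide through by 7: 373x ≡ 869 (mod 1149).
Now find 373⁻¹ mod 1149:
1149 = 3×373 + 30
373 = 12×30 + 13
30 = 2×13 + 4
13 = 3×4 + 1
4 = 4×1 + 0
Back-substitute:
1 = 13 − 3·4
1 = −3·30 + 7·13
1 = 7·373 − 87·30
1 = −87·1149 + 268·373
So 373⁻¹ ≡ 268 (mod 1149).
Then x ≡ 268·869 ≡ 794 (mod 1149); the smallest non-negative solution is x = 794.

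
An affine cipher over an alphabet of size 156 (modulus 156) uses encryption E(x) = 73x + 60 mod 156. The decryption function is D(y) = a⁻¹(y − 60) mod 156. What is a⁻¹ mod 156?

Extended Euclidean algorithm:
156 = 2*73 + 10
73 = 7*10 + 3
10 = 3*3 + 1
3 = 3*1 + 0
gcd = 1, so the inverse exists. Back-substitute:
1 = 10 − 3·3
1 = −3·73 + 22·10
1 = 22·156 − 47·73
Thus 73·(-47) ≡ 1 (mod 156); reducing, -47 mod 156 = 109.

109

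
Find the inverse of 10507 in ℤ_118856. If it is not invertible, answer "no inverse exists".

Apply the Euclidean algorithm to 118856 and 10507:
118856 = 11*10507 + 3279
10507 = 3*3279 + 670
3279 = 4*670 + 599
670 = 1*599 + 71
599 = 8*71 + 31
71 = 2*31 + 9
31 = 3*9 + 4
9 = 2*4 + 1
4 = 4*1 + 0
gcd = 1, so the inverse exists. Back-substitute:
1 = 9 − 2·4
1 = −2·31 + 7·9
1 = 7·71 − 16·31
1 = −16·599 + 135·71
1 = 135·670 − 151·599
1 = −151·3279 + 739·670
1 = 739·10507 − 2368·3279
1 = −2368·118856 + 26787·10507
So 10507·26787 ≡ 1 (mod 118856).

26787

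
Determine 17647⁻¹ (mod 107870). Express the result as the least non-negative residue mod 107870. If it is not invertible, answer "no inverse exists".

Compute gcd(17647, 107870):
107870 = 6*17647 + 1988
17647 = 8*1988 + 1743
1988 = 1*1743 + 245
1743 = 7*245 + 28
245 = 8*28 + 21
28 = 1*21 + 7
21 = 3*7 + 0
gcd(17647, 107870) = 7 ≠ 1, so 17647 has no multiplicative inverse modulo 107870.

no inverse exists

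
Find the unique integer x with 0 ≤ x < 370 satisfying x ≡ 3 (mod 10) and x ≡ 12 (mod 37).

Write x = 3 + 10·k. Then 10·k ≡ 12 − 3 ≡ 9 (mod 37).
Need 10⁻¹ mod 37. Extended Euclid on (37, 10):
37 = 3*10 + 7
10 = 1*7 + 3
7 = 2*3 + 1
3 = 3*1 + 0
Back-substitute:
1 = 7 − 2·3
1 = −2·10 + 3·7
1 = 3·37 − 11·10
10⁻¹ ≡ 26 (mod 37), so k ≡ 26·9 ≡ 12 (mod 37).
x = 3 + 10·12 = 123.

123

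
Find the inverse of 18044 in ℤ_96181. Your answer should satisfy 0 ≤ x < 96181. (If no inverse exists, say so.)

Run Euclid on (96181, 18044):
96181 = 5·18044 + 5961
18044 = 3·5961 + 161
5961 = 37·161 + 4
161 = 40·4 + 1
4 = 4·1 + 0
gcd = 1, so the inverse exists. Back-substitute:
1 = 161 − 40·4
1 = −40·5961 + 1481·161
1 = 1481·18044 − 4483·5961
1 = −4483·96181 + 23896·18044
So 18044·23896 ≡ 1 (mod 96181).

23896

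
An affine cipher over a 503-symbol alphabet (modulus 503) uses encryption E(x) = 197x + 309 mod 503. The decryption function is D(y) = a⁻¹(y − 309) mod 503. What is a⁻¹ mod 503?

Run Euclid on (503, 197):
503 = 2×197 + 109
197 = 1×109 + 88
109 = 1×88 + 21
88 = 4×21 + 4
21 = 5×4 + 1
4 = 4×1 + 0
Since gcd(197, 503) = 1, back-substitute to write 1 as a combination:
1 = 21 − 5·4
1 = −5·88 + 21·21
1 = 21·109 − 26·88
1 = −26·197 + 47·109
1 = 47·503 − 120·197
So 197·(-120) ≡ 1 (mod 503), and -120 ≡ 383 (mod 503).

383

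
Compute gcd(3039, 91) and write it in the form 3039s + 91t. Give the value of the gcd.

Apply Euclid's algorithm to 3039 and 91:
3039 = 33*91 + 36
91 = 2*36 + 19
36 = 1*19 + 17
19 = 1*17 + 2
17 = 8*2 + 1
2 = 2*1 + 0
gcd(3039, 91) = 1.
Express as a combination:
1 = 17 − 8·2
1 = −8·19 + 9·17
1 = 9·36 − 17·19
1 = −17·91 + 43·36
1 = 43·3039 − 1436·91
So 1 = (43)·3039 + (-1436)·91.

1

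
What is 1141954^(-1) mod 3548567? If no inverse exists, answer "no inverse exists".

Euclidean algorithm on 3548567, 1141954:
3548567 = 3×1141954 + 122705
1141954 = 9×122705 + 37609
122705 = 3×37609 + 9878
37609 = 3×9878 + 7975
9878 = 1×7975 + 1903
7975 = 4×1903 + 363
1903 = 5×363 + 88
363 = 4×88 + 11
88 = 8×11 + 0
Since gcd = 11 > 1, 1141954 is not a unit mod 3548567.

no inverse exists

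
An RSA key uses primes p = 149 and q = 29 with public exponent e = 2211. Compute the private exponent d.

φ(n) = (p−1)(q−1) = 148·28 = 4144.
Need d with 2211·d ≡ 1 (mod 4144). Apply the extended Euclidean algorithm:
4144 = 1*2211 + 1933
2211 = 1*1933 + 278
1933 = 6*278 + 265
278 = 1*265 + 13
265 = 20*13 + 5
13 = 2*5 + 3
5 = 1*3 + 2
3 = 1*2 + 1
2 = 2*1 + 0
Back-substitute:
1 = 3 − 2
1 = −5 + 2·3
1 = 2·13 − 5·5
1 = −5·265 + 102·13
1 = 102·278 − 107·265
1 = −107·1933 + 744·278
1 = 744·2211 − 851·1933
1 = −851·4144 + 1595·2211
So 2211·1595 ≡ 1 (mod 4144), hence d = 1595.

1595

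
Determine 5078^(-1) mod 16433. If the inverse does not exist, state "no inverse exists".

Apply the Euclidean algorithm to 16433 and 5078:
16433 = 3*5078 + 1199
5078 = 4*1199 + 282
1199 = 4*282 + 71
282 = 3*71 + 69
71 = 1*69 + 2
69 = 34*2 + 1
2 = 2*1 + 0
The gcd is 1. Working backward:
1 = 69 − 34·2
1 = −34·71 + 35·69
1 = 35·282 − 139·71
1 = −139·1199 + 591·282
1 = 591·5078 − 2503·1199
1 = −2503·16433 + 8100·5078
So 5078·8100 ≡ 1 (mod 16433).

8100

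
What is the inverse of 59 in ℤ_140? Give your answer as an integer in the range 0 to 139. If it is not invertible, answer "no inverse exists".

19

gcd(140, 59) by repeated division:
140 = 2·59 + 22
59 = 2·22 + 15
22 = 1·15 + 7
15 = 2·7 + 1
7 = 7·1 + 0
The gcd is 1. Working backward:
1 = 15 − 2·7
1 = −2·22 + 3·15
1 = 3·59 − 8·22
1 = −8·140 + 19·59
So 59·19 ≡ 1 (mod 140).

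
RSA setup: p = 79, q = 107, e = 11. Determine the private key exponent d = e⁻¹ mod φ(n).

φ(n) = (p−1)(q−1) = 78·106 = 8268.
Need d with 11·d ≡ 1 (mod 8268). Apply the extended Euclidean algorithm:
8268 = 751·11 + 7
11 = 1·7 + 4
7 = 1·4 + 3
4 = 1·3 + 1
3 = 3·1 + 0
Back-substitute:
1 = 4 − 3
1 = −7 + 2·4
1 = 2·11 − 3·7
1 = −3·8268 + 2255·11
So 11·2255 ≡ 1 (mod 8268), hence d = 2255.

2255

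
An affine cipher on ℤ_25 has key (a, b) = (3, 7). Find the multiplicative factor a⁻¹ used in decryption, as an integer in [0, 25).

17

gcd(25, 3) by repeated division:
25 = 8·3 + 1
3 = 3·1 + 0
Since gcd(3, 25) = 1, back-substitute to write 1 as a combination:
1 = 25 − 8·3
So 3·(-8) ≡ 1 (mod 25), and -8 ≡ 17 (mod 25).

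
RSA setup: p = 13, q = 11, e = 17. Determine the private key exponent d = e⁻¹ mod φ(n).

φ(n) = (p−1)(q−1) = 12·10 = 120.
Need d with 17·d ≡ 1 (mod 120). Apply the extended Euclidean algorithm:
120 = 7·17 + 1
17 = 17·1 + 0
Back-substitute:
1 = 120 − 7·17
So 17·(-7) ≡ 1 (mod 120), hence d ≡ -7 ≡ 113 (mod 120).

113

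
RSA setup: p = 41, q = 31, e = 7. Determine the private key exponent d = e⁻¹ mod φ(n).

φ(n) = (p−1)(q−1) = 40·30 = 1200.
Need d with 7·d ≡ 1 (mod 1200). Apply the extended Euclidean algorithm:
1200 = 171×7 + 3
7 = 2×3 + 1
3 = 3×1 + 0
Back-substitute:
1 = 7 − 2·3
1 = −2·1200 + 343·7
So 7·343 ≡ 1 (mod 1200), hence d = 343.

343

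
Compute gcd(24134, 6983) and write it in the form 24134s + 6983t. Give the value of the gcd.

1

Euclidean algorithm:
24134 = 3·6983 + 3185
6983 = 2·3185 + 613
3185 = 5·613 + 120
613 = 5·120 + 13
120 = 9·13 + 3
13 = 4·3 + 1
3 = 3·1 + 0
gcd(24134, 6983) = 1.
Back-substituting:
1 = 13 − 4·3
1 = −4·120 + 37·13
1 = 37·613 − 189·120
1 = −189·3185 + 982·613
1 = 982·6983 − 2153·3185
1 = −2153·24134 + 7441·6983
So 1 = (-2153)·24134 + (7441)·6983.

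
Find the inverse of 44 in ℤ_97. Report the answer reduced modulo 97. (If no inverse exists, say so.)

Apply the Euclidean algorithm to 97 and 44:
97 = 2×44 + 9
44 = 4×9 + 8
9 = 1×8 + 1
8 = 8×1 + 0
gcd = 1, so the inverse exists. Back-substitute:
1 = 9 − 8
1 = −44 + 5·9
1 = 5·97 − 11·44
So 44·(-11) ≡ 1 (mod 97), and -11 ≡ 86 (mod 97).

86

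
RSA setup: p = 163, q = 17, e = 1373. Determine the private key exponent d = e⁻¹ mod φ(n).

φ(n) = (p−1)(q−1) = 162·16 = 2592.
Need d with 1373·d ≡ 1 (mod 2592). Apply the extended Euclidean algorithm:
2592 = 1·1373 + 1219
1373 = 1·1219 + 154
1219 = 7·154 + 141
154 = 1·141 + 13
141 = 10·13 + 11
13 = 1·11 + 2
11 = 5·2 + 1
2 = 2·1 + 0
Back-substitute:
1 = 11 − 5·2
1 = −5·13 + 6·11
1 = 6·141 − 65·13
1 = −65·154 + 71·141
1 = 71·1219 − 562·154
1 = −562·1373 + 633·1219
1 = 633·2592 − 1195·1373
So 1373·(-1195) ≡ 1 (mod 2592), hence d ≡ -1195 ≡ 1397 (mod 2592).

1397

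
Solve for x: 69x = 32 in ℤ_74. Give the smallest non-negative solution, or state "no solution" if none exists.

First find gcd(69, 74):
74 = 1*69 + 5
69 = 13*5 + 4
5 = 1*4 + 1
4 = 4*1 + 0
gcd = 1, so a unique solution mod 74 exists.
Back-substitute for the Bézout coefficients:
1 = 5 − 4
1 = −69 + 14·5
1 = 14·74 − 15·69
So 69·(-15) ≡ 1 (mod 74), giving 69⁻¹ ≡ 59.
x ≡ 69⁻¹·32 ≡ 59·32 ≡ 38 (mod 74).

38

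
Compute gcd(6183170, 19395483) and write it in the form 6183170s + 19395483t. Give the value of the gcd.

Euclidean algorithm:
19395483 = 3*6183170 + 845973
6183170 = 7*845973 + 261359
845973 = 3*261359 + 61896
261359 = 4*61896 + 13775
61896 = 4*13775 + 6796
13775 = 2*6796 + 183
6796 = 37*183 + 25
183 = 7*25 + 8
25 = 3*8 + 1
8 = 8*1 + 0
gcd(6183170, 19395483) = 1.
Working backward:
1 = 25 − 3·8
1 = −3·183 + 22·25
1 = 22·6796 − 817·183
1 = −817·13775 + 1656·6796
1 = 1656·61896 − 7441·13775
1 = −7441·261359 + 31420·61896
1 = 31420·845973 − 101701·261359
1 = −101701·6183170 + 743327·845973
1 = 743327·19395483 − 2331682·6183170
So 1 = (743327)·19395483 + (-2331682)·6183170.

1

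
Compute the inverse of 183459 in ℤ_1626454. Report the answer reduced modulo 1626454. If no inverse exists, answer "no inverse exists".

317553

Apply the Euclidean algorithm to 1626454 and 183459:
1626454 = 8*183459 + 158782
183459 = 1*158782 + 24677
158782 = 6*24677 + 10720
24677 = 2*10720 + 3237
10720 = 3*3237 + 1009
3237 = 3*1009 + 210
1009 = 4*210 + 169
210 = 1*169 + 41
169 = 4*41 + 5
41 = 8*5 + 1
5 = 5*1 + 0
gcd = 1, so the inverse exists. Back-substitute:
1 = 41 − 8·5
1 = −8·169 + 33·41
1 = 33·210 − 41·169
1 = −41·1009 + 197·210
1 = 197·3237 − 632·1009
1 = −632·10720 + 2093·3237
1 = 2093·24677 − 4818·10720
1 = −4818·158782 + 31001·24677
1 = 31001·183459 − 35819·158782
1 = −35819·1626454 + 317553·183459
So 183459·317553 ≡ 1 (mod 1626454).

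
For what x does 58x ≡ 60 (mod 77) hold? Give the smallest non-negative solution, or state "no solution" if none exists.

9

First find gcd(58, 77):
77 = 1·58 + 19
58 = 3·19 + 1
19 = 19·1 + 0
gcd = 1, so a unique solution mod 77 exists.
Back-substitute for the Bézout coefficients:
1 = 58 − 3·19
1 = −3·77 + 4·58
So 58·(4) ≡ 1 (mod 77), giving 58⁻¹ ≡ 4.
x ≡ 58⁻¹·60 ≡ 4·60 ≡ 9 (mod 77).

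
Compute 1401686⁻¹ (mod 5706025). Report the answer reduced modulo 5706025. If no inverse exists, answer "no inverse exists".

no inverse exists

Euclidean algorithm on 5706025, 1401686:
5706025 = 4·1401686 + 99281
1401686 = 14·99281 + 11752
99281 = 8·11752 + 5265
11752 = 2·5265 + 1222
5265 = 4·1222 + 377
1222 = 3·377 + 91
377 = 4·91 + 13
91 = 7·13 + 0
Since gcd = 13 > 1, 1401686 is not a unit mod 5706025.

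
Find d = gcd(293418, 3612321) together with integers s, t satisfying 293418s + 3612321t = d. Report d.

Apply Euclid's algorithm to 3612321 and 293418:
3612321 = 12×293418 + 91305
293418 = 3×91305 + 19503
91305 = 4×19503 + 13293
19503 = 1×13293 + 6210
13293 = 2×6210 + 873
6210 = 7×873 + 99
873 = 8×99 + 81
99 = 1×81 + 18
81 = 4×18 + 9
18 = 2×9 + 0
gcd(293418, 3612321) = 9.
Express as a combination:
9 = 81 − 4·18
9 = −4·99 + 5·81
9 = 5·873 − 44·99
9 = −44·6210 + 313·873
9 = 313·13293 − 670·6210
9 = −670·19503 + 983·13293
9 = 983·91305 − 4602·19503
9 = −4602·293418 + 14789·91305
9 = 14789·3612321 − 182070·293418
So 9 = (14789)·3612321 + (-182070)·293418.

9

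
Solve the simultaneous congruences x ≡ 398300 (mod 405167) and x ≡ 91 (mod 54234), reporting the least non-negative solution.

Write x = 398300 + 405167·k. Then 405167·k ≡ 91 − 398300 ≡ 35663 (mod 54234).
Need 405167⁻¹ mod 54234. Extended Euclid on (54234, 25529):
54234 = 2×25529 + 3176
25529 = 8×3176 + 121
3176 = 26×121 + 30
121 = 4×30 + 1
30 = 30×1 + 0
Back-substitute:
1 = 121 − 4·30
1 = −4·3176 + 105·121
1 = 105·25529 − 844·3176
1 = −844·54234 + 1793·25529
405167⁻¹ ≡ 1793 (mod 54234), so k ≡ 1793·35663 ≡ 1873 (mod 54234).
x = 398300 + 405167·1873 = 759276091.

759276091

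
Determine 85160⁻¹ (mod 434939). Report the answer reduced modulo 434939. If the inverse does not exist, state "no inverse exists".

34837

Extended Euclidean algorithm:
434939 = 5·85160 + 9139
85160 = 9·9139 + 2909
9139 = 3·2909 + 412
2909 = 7·412 + 25
412 = 16·25 + 12
25 = 2·12 + 1
12 = 12·1 + 0
Since gcd(85160, 434939) = 1, back-substitute to write 1 as a combination:
1 = 25 − 2·12
1 = −2·412 + 33·25
1 = 33·2909 − 233·412
1 = −233·9139 + 732·2909
1 = 732·85160 − 6821·9139
1 = −6821·434939 + 34837·85160
So 85160·34837 ≡ 1 (mod 434939).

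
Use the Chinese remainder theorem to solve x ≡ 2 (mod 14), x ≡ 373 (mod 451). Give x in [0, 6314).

3530

Write x = 2 + 14·k. Then 14·k ≡ 373 − 2 ≡ 371 (mod 451).
Need 14⁻¹ mod 451. Extended Euclid on (451, 14):
451 = 32×14 + 3
14 = 4×3 + 2
3 = 1×2 + 1
2 = 2×1 + 0
Back-substitute:
1 = 3 − 2
1 = −14 + 5·3
1 = 5·451 − 161·14
14⁻¹ ≡ 290 (mod 451), so k ≡ 290·371 ≡ 252 (mod 451).
x = 2 + 14·252 = 3530.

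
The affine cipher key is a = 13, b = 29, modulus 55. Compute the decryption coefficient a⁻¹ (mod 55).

Apply the Euclidean algorithm to 55 and 13:
55 = 4·13 + 3
13 = 4·3 + 1
3 = 3·1 + 0
gcd = 1, so the inverse exists. Back-substitute:
1 = 13 − 4·3
1 = −4·55 + 17·13
So 13·17 ≡ 1 (mod 55).

17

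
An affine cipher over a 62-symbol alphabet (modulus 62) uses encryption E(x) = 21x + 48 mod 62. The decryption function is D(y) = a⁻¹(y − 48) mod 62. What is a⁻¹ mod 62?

3

Run Euclid on (62, 21):
62 = 2*21 + 20
21 = 1*20 + 1
20 = 20*1 + 0
The gcd is 1. Working backward:
1 = 21 − 20
1 = −62 + 3·21
So 21·3 ≡ 1 (mod 62).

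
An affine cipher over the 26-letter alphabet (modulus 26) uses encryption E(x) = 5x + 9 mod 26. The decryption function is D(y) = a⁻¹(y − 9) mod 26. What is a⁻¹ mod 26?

21

Extended Euclidean algorithm:
26 = 5·5 + 1
5 = 5·1 + 0
Since gcd(5, 26) = 1, back-substitute to write 1 as a combination:
1 = 26 − 5·5
Hence 5⁻¹ ≡ -5 ≡ 21 (mod 26).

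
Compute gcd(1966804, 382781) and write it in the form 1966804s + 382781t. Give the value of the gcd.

Repeated division:
1966804 = 5·382781 + 52899
382781 = 7·52899 + 12488
52899 = 4·12488 + 2947
12488 = 4·2947 + 700
2947 = 4·700 + 147
700 = 4·147 + 112
147 = 1·112 + 35
112 = 3·35 + 7
35 = 5·7 + 0
gcd(1966804, 382781) = 7.
Express as a combination:
7 = 112 − 3·35
7 = −3·147 + 4·112
7 = 4·700 − 19·147
7 = −19·2947 + 80·700
7 = 80·12488 − 339·2947
7 = −339·52899 + 1436·12488
7 = 1436·382781 − 10391·52899
7 = −10391·1966804 + 53391·382781
So 7 = (-10391)·1966804 + (53391)·382781.

7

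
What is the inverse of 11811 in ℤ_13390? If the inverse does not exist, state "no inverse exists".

6801

Extended Euclidean algorithm:
13390 = 1·11811 + 1579
11811 = 7·1579 + 758
1579 = 2·758 + 63
758 = 12·63 + 2
63 = 31·2 + 1
2 = 2·1 + 0
gcd = 1, so the inverse exists. Back-substitute:
1 = 63 − 31·2
1 = −31·758 + 373·63
1 = 373·1579 − 777·758
1 = −777·11811 + 5812·1579
1 = 5812·13390 − 6589·11811
So 11811·(-6589) ≡ 1 (mod 13390), and -6589 ≡ 6801 (mod 13390).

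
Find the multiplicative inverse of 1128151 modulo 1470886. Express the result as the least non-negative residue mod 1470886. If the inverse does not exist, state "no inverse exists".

1434197

Extended Euclidean algorithm:
1470886 = 1×1128151 + 342735
1128151 = 3×342735 + 99946
342735 = 3×99946 + 42897
99946 = 2×42897 + 14152
42897 = 3×14152 + 441
14152 = 32×441 + 40
441 = 11×40 + 1
40 = 40×1 + 0
gcd = 1, so the inverse exists. Back-substitute:
1 = 441 − 11·40
1 = −11·14152 + 353·441
1 = 353·42897 − 1070·14152
1 = −1070·99946 + 2493·42897
1 = 2493·342735 − 8549·99946
1 = −8549·1128151 + 28140·342735
1 = 28140·1470886 − 36689·1128151
Thus 1128151·(-36689) ≡ 1 (mod 1470886); reducing, -36689 mod 1470886 = 1434197.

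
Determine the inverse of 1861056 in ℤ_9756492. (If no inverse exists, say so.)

Euclidean algorithm on 9756492, 1861056:
9756492 = 5*1861056 + 451212
1861056 = 4*451212 + 56208
451212 = 8*56208 + 1548
56208 = 36*1548 + 480
1548 = 3*480 + 108
480 = 4*108 + 48
108 = 2*48 + 12
48 = 4*12 + 0
Since gcd = 12 > 1, 1861056 is not a unit mod 9756492.

no inverse exists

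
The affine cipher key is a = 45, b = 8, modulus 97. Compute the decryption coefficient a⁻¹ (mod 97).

Apply the Euclidean algorithm to 97 and 45:
97 = 2×45 + 7
45 = 6×7 + 3
7 = 2×3 + 1
3 = 3×1 + 0
Since gcd(45, 97) = 1, back-substitute to write 1 as a combination:
1 = 7 − 2·3
1 = −2·45 + 13·7
1 = 13·97 − 28·45
So 45·(-28) ≡ 1 (mod 97), and -28 ≡ 69 (mod 97).

69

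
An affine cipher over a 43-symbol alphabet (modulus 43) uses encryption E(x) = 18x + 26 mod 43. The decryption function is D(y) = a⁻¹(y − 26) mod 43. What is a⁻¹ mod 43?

12

gcd(43, 18) by repeated division:
43 = 2*18 + 7
18 = 2*7 + 4
7 = 1*4 + 3
4 = 1*3 + 1
3 = 3*1 + 0
gcd = 1, so the inverse exists. Back-substitute:
1 = 4 − 3
1 = −7 + 2·4
1 = 2·18 − 5·7
1 = −5·43 + 12·18
So 18·12 ≡ 1 (mod 43).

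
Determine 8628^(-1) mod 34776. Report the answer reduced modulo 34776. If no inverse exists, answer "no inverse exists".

no inverse exists

Euclidean algorithm on 34776, 8628:
34776 = 4·8628 + 264
8628 = 32·264 + 180
264 = 1·180 + 84
180 = 2·84 + 12
84 = 7·12 + 0
Since gcd = 12 > 1, 8628 is not a unit mod 34776.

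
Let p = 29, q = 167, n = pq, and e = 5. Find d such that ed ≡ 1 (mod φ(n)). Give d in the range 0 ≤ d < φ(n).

φ(n) = (p−1)(q−1) = 28·166 = 4648.
Need d with 5·d ≡ 1 (mod 4648). Apply the extended Euclidean algorithm:
4648 = 929*5 + 3
5 = 1*3 + 2
3 = 1*2 + 1
2 = 2*1 + 0
Back-substitute:
1 = 3 − 2
1 = −5 + 2·3
1 = 2·4648 − 1859·5
So 5·(-1859) ≡ 1 (mod 4648), hence d ≡ -1859 ≡ 2789 (mod 4648).

2789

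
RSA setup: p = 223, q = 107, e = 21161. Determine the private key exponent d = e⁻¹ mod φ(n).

φ(n) = (p−1)(q−1) = 222·106 = 23532.
Need d with 21161·d ≡ 1 (mod 23532). Apply the extended Euclidean algorithm:
23532 = 1×21161 + 2371
21161 = 8×2371 + 2193
2371 = 1×2193 + 178
2193 = 12×178 + 57
178 = 3×57 + 7
57 = 8×7 + 1
7 = 7×1 + 0
Back-substitute:
1 = 57 − 8·7
1 = −8·178 + 25·57
1 = 25·2193 − 308·178
1 = −308·2371 + 333·2193
1 = 333·21161 − 2972·2371
1 = −2972·23532 + 3305·21161
So 21161·3305 ≡ 1 (mod 23532), hence d = 3305.

3305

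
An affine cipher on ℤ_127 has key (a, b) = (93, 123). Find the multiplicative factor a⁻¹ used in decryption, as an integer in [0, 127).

56

Apply the Euclidean algorithm to 127 and 93:
127 = 1×93 + 34
93 = 2×34 + 25
34 = 1×25 + 9
25 = 2×9 + 7
9 = 1×7 + 2
7 = 3×2 + 1
2 = 2×1 + 0
Since gcd(93, 127) = 1, back-substitute to write 1 as a combination:
1 = 7 − 3·2
1 = −3·9 + 4·7
1 = 4·25 − 11·9
1 = −11·34 + 15·25
1 = 15·93 − 41·34
1 = −41·127 + 56·93
So 93·56 ≡ 1 (mod 127).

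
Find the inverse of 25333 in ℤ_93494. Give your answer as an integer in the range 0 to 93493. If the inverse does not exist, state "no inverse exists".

Apply the Euclidean algorithm to 93494 and 25333:
93494 = 3·25333 + 17495
25333 = 1·17495 + 7838
17495 = 2·7838 + 1819
7838 = 4·1819 + 562
1819 = 3·562 + 133
562 = 4·133 + 30
133 = 4·30 + 13
30 = 2·13 + 4
13 = 3·4 + 1
4 = 4·1 + 0
The gcd is 1. Working backward:
1 = 13 − 3·4
1 = −3·30 + 7·13
1 = 7·133 − 31·30
1 = −31·562 + 131·133
1 = 131·1819 − 424·562
1 = −424·7838 + 1827·1819
1 = 1827·17495 − 4078·7838
1 = −4078·25333 + 5905·17495
1 = 5905·93494 − 21793·25333
So 25333·(-21793) ≡ 1 (mod 93494), and -21793 ≡ 71701 (mod 93494).

71701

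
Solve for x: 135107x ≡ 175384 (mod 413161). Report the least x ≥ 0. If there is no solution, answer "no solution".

no solution

gcd(135107, 413161):
413161 = 3*135107 + 7840
135107 = 17*7840 + 1827
7840 = 4*1827 + 532
1827 = 3*532 + 231
532 = 2*231 + 70
231 = 3*70 + 21
70 = 3*21 + 7
21 = 3*7 + 0
gcd = 7, but 7 ∤ 175384, so the congruence has no solution.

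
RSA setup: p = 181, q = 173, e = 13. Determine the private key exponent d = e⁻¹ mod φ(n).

26197

φ(n) = (p−1)(q−1) = 180·172 = 30960.
Need d with 13·d ≡ 1 (mod 30960). Apply the extended Euclidean algorithm:
30960 = 2381*13 + 7
13 = 1*7 + 6
7 = 1*6 + 1
6 = 6*1 + 0
Back-substitute:
1 = 7 − 6
1 = −13 + 2·7
1 = 2·30960 − 4763·13
So 13·(-4763) ≡ 1 (mod 30960), hence d ≡ -4763 ≡ 26197 (mod 30960).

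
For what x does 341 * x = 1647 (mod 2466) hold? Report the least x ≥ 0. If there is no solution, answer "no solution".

First find gcd(341, 2466):
2466 = 7*341 + 79
341 = 4*79 + 25
79 = 3*25 + 4
25 = 6*4 + 1
4 = 4*1 + 0
gcd = 1, so a unique solution mod 2466 exists.
Back-substitute for the Bézout coefficients:
1 = 25 − 6·4
1 = −6·79 + 19·25
1 = 19·341 − 82·79
1 = −82·2466 + 593·341
So 341·(593) ≡ 1 (mod 2466), giving 341⁻¹ ≡ 593.
x ≡ 341⁻¹·1647 ≡ 593·1647 ≡ 135 (mod 2466).

135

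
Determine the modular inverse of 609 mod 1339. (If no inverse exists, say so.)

1007

Run Euclid on (1339, 609):
1339 = 2·609 + 121
609 = 5·121 + 4
121 = 30·4 + 1
4 = 4·1 + 0
Since gcd(609, 1339) = 1, back-substitute to write 1 as a combination:
1 = 121 − 30·4
1 = −30·609 + 151·121
1 = 151·1339 − 332·609
Thus 609·(-332) ≡ 1 (mod 1339); reducing, -332 mod 1339 = 1007.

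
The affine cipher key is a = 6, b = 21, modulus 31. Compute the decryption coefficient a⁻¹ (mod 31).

Extended Euclidean algorithm:
31 = 5*6 + 1
6 = 6*1 + 0
The gcd is 1. Working backward:
1 = 31 − 5·6
So 6·(-5) ≡ 1 (mod 31), and -5 ≡ 26 (mod 31).

26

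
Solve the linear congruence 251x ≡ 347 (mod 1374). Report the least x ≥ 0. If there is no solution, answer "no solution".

505

First find gcd(251, 1374):
1374 = 5×251 + 119
251 = 2×119 + 13
119 = 9×13 + 2
13 = 6×2 + 1
2 = 2×1 + 0
gcd = 1, so a unique solution mod 1374 exists.
Back-substitute for the Bézout coefficients:
1 = 13 − 6·2
1 = −6·119 + 55·13
1 = 55·251 − 116·119
1 = −116·1374 + 635·251
So 251·(635) ≡ 1 (mod 1374), giving 251⁻¹ ≡ 635.
x ≡ 251⁻¹·347 ≡ 635·347 ≡ 505 (mod 1374).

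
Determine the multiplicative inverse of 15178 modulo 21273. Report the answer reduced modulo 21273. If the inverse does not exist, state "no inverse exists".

Run Euclid on (21273, 15178):
21273 = 1*15178 + 6095
15178 = 2*6095 + 2988
6095 = 2*2988 + 119
2988 = 25*119 + 13
119 = 9*13 + 2
13 = 6*2 + 1
2 = 2*1 + 0
gcd = 1, so the inverse exists. Back-substitute:
1 = 13 − 6·2
1 = −6·119 + 55·13
1 = 55·2988 − 1381·119
1 = −1381·6095 + 2817·2988
1 = 2817·15178 − 7015·6095
1 = −7015·21273 + 9832·15178
So 15178·9832 ≡ 1 (mod 21273).

9832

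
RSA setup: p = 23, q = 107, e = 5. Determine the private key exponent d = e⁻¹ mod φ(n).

933

φ(n) = (p−1)(q−1) = 22·106 = 2332.
Need d with 5·d ≡ 1 (mod 2332). Apply the extended Euclidean algorithm:
2332 = 466·5 + 2
5 = 2·2 + 1
2 = 2·1 + 0
Back-substitute:
1 = 5 − 2·2
1 = −2·2332 + 933·5
So 5·933 ≡ 1 (mod 2332), hence d = 933.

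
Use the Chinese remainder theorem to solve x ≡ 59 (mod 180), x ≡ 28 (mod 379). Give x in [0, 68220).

18599

Write x = 59 + 180·k. Then 180·k ≡ 28 − 59 ≡ 348 (mod 379).
Need 180⁻¹ mod 379. Extended Euclid on (379, 180):
379 = 2*180 + 19
180 = 9*19 + 9
19 = 2*9 + 1
9 = 9*1 + 0
Back-substitute:
1 = 19 − 2·9
1 = −2·180 + 19·19
1 = 19·379 − 40·180
180⁻¹ ≡ 339 (mod 379), so k ≡ 339·348 ≡ 103 (mod 379).
x = 59 + 180·103 = 18599.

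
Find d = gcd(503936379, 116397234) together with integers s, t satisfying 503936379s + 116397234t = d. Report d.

Euclidean algorithm:
503936379 = 4·116397234 + 38347443
116397234 = 3·38347443 + 1354905
38347443 = 28·1354905 + 410103
1354905 = 3·410103 + 124596
410103 = 3·124596 + 36315
124596 = 3·36315 + 15651
36315 = 2·15651 + 5013
15651 = 3·5013 + 612
5013 = 8·612 + 117
612 = 5·117 + 27
117 = 4·27 + 9
27 = 3·9 + 0
gcd(503936379, 116397234) = 9.
Back-substituting:
9 = 117 − 4·27
9 = −4·612 + 21·117
9 = 21·5013 − 172·612
9 = −172·15651 + 537·5013
9 = 537·36315 − 1246·15651
9 = −1246·124596 + 4275·36315
9 = 4275·410103 − 14071·124596
9 = −14071·1354905 + 46488·410103
9 = 46488·38347443 − 1315735·1354905
9 = −1315735·116397234 + 3993693·38347443
9 = 3993693·503936379 − 17290507·116397234
So 9 = (3993693)·503936379 + (-17290507)·116397234.

9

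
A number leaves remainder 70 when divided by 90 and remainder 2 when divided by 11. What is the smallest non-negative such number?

Write x = 70 + 90·k. Then 90·k ≡ 2 − 70 ≡ 9 (mod 11).
Need 90⁻¹ mod 11. Extended Euclid on (11, 2):
11 = 5·2 + 1
2 = 2·1 + 0
Back-substitute:
1 = 11 − 5·2
90⁻¹ ≡ 6 (mod 11), so k ≡ 6·9 ≡ 10 (mod 11).
x = 70 + 90·10 = 970.

970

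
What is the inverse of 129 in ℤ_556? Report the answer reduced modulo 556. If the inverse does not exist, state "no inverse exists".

125

Extended Euclidean algorithm:
556 = 4*129 + 40
129 = 3*40 + 9
40 = 4*9 + 4
9 = 2*4 + 1
4 = 4*1 + 0
The gcd is 1. Working backward:
1 = 9 − 2·4
1 = −2·40 + 9·9
1 = 9·129 − 29·40
1 = −29·556 + 125·129
So 129·125 ≡ 1 (mod 556).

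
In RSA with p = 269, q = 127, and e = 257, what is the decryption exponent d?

30089

φ(n) = (p−1)(q−1) = 268·126 = 33768.
Need d with 257·d ≡ 1 (mod 33768). Apply the extended Euclidean algorithm:
33768 = 131*257 + 101
257 = 2*101 + 55
101 = 1*55 + 46
55 = 1*46 + 9
46 = 5*9 + 1
9 = 9*1 + 0
Back-substitute:
1 = 46 − 5·9
1 = −5·55 + 6·46
1 = 6·101 − 11·55
1 = −11·257 + 28·101
1 = 28·33768 − 3679·257
So 257·(-3679) ≡ 1 (mod 33768), hence d ≡ -3679 ≡ 30089 (mod 33768).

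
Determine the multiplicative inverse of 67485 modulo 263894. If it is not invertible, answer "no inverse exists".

19947

Extended Euclidean algorithm:
263894 = 3×67485 + 61439
67485 = 1×61439 + 6046
61439 = 10×6046 + 979
6046 = 6×979 + 172
979 = 5×172 + 119
172 = 1×119 + 53
119 = 2×53 + 13
53 = 4×13 + 1
13 = 13×1 + 0
Since gcd(67485, 263894) = 1, back-substitute to write 1 as a combination:
1 = 53 − 4·13
1 = −4·119 + 9·53
1 = 9·172 − 13·119
1 = −13·979 + 74·172
1 = 74·6046 − 457·979
1 = −457·61439 + 4644·6046
1 = 4644·67485 − 5101·61439
1 = −5101·263894 + 19947·67485
So 67485·19947 ≡ 1 (mod 263894).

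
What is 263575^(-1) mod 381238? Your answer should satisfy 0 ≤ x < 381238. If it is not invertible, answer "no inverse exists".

Euclidean algorithm on 381238, 263575:
381238 = 1×263575 + 117663
263575 = 2×117663 + 28249
117663 = 4×28249 + 4667
28249 = 6×4667 + 247
4667 = 18×247 + 221
247 = 1×221 + 26
221 = 8×26 + 13
26 = 2×13 + 0
The gcd is 13, not 1, hence no inverse exists.

no inverse exists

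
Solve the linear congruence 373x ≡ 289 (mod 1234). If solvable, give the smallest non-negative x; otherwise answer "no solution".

First find gcd(373, 1234):
1234 = 3*373 + 115
373 = 3*115 + 28
115 = 4*28 + 3
28 = 9*3 + 1
3 = 3*1 + 0
gcd = 1, so a unique solution mod 1234 exists.
Back-substitute for the Bézout coefficients:
1 = 28 − 9·3
1 = −9·115 + 37·28
1 = 37·373 − 120·115
1 = −120·1234 + 397·373
So 373·(397) ≡ 1 (mod 1234), giving 373⁻¹ ≡ 397.
x ≡ 373⁻¹·289 ≡ 397·289 ≡ 1205 (mod 1234).

1205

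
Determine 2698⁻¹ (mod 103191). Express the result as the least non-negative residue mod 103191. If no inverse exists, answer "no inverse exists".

Run Euclid on (103191, 2698):
103191 = 38×2698 + 667
2698 = 4×667 + 30
667 = 22×30 + 7
30 = 4×7 + 2
7 = 3×2 + 1
2 = 2×1 + 0
The gcd is 1. Working backward:
1 = 7 − 3·2
1 = −3·30 + 13·7
1 = 13·667 − 289·30
1 = −289·2698 + 1169·667
1 = 1169·103191 − 44711·2698
Hence 2698⁻¹ ≡ -44711 ≡ 58480 (mod 103191).

58480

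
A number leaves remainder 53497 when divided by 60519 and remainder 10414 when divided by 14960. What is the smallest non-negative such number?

Write x = 53497 + 60519·k. Then 60519·k ≡ 10414 − 53497 ≡ 1797 (mod 14960).
Need 60519⁻¹ mod 14960. Extended Euclid on (14960, 679):
14960 = 22×679 + 22
679 = 30×22 + 19
22 = 1×19 + 3
19 = 6×3 + 1
3 = 3×1 + 0
Back-substitute:
1 = 19 − 6·3
1 = −6·22 + 7·19
1 = 7·679 − 216·22
1 = −216·14960 + 4759·679
60519⁻¹ ≡ 4759 (mod 14960), so k ≡ 4759·1797 ≡ 9763 (mod 14960).
x = 53497 + 60519·9763 = 590900494.

590900494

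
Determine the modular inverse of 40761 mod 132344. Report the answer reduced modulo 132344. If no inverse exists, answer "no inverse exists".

Apply the Euclidean algorithm to 132344 and 40761:
132344 = 3*40761 + 10061
40761 = 4*10061 + 517
10061 = 19*517 + 238
517 = 2*238 + 41
238 = 5*41 + 33
41 = 1*33 + 8
33 = 4*8 + 1
8 = 8*1 + 0
gcd = 1, so the inverse exists. Back-substitute:
1 = 33 − 4·8
1 = −4·41 + 5·33
1 = 5·238 − 29·41
1 = −29·517 + 63·238
1 = 63·10061 − 1226·517
1 = −1226·40761 + 4967·10061
1 = 4967·132344 − 16127·40761
So 40761·(-16127) ≡ 1 (mod 132344), and -16127 ≡ 116217 (mod 132344).

116217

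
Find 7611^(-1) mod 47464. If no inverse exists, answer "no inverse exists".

gcd(47464, 7611) by repeated division:
47464 = 6*7611 + 1798
7611 = 4*1798 + 419
1798 = 4*419 + 122
419 = 3*122 + 53
122 = 2*53 + 16
53 = 3*16 + 5
16 = 3*5 + 1
5 = 5*1 + 0
gcd = 1, so the inverse exists. Back-substitute:
1 = 16 − 3·5
1 = −3·53 + 10·16
1 = 10·122 − 23·53
1 = −23·419 + 79·122
1 = 79·1798 − 339·419
1 = −339·7611 + 1435·1798
1 = 1435·47464 − 8949·7611
Hence 7611⁻¹ ≡ -8949 ≡ 38515 (mod 47464).

38515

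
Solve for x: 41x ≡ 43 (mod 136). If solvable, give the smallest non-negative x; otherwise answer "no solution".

First find gcd(41, 136):
136 = 3*41 + 13
41 = 3*13 + 2
13 = 6*2 + 1
2 = 2*1 + 0
gcd = 1, so a unique solution mod 136 exists.
Back-substitute for the Bézout coefficients:
1 = 13 − 6·2
1 = −6·41 + 19·13
1 = 19·136 − 63·41
So 41·(-63) ≡ 1 (mod 136), giving 41⁻¹ ≡ 73.
x ≡ 41⁻¹·43 ≡ 73·43 ≡ 11 (mod 136).

11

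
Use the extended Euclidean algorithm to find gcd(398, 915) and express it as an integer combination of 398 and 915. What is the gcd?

1

Apply Euclid's algorithm to 915 and 398:
915 = 2·398 + 119
398 = 3·119 + 41
119 = 2·41 + 37
41 = 1·37 + 4
37 = 9·4 + 1
4 = 4·1 + 0
gcd(398, 915) = 1.
Back-substituting:
1 = 37 − 9·4
1 = −9·41 + 10·37
1 = 10·119 − 29·41
1 = −29·398 + 97·119
1 = 97·915 − 223·398
So 1 = (97)·915 + (-223)·398.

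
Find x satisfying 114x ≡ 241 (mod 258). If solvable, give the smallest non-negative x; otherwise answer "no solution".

no solution

gcd(114, 258):
258 = 2*114 + 30
114 = 3*30 + 24
30 = 1*24 + 6
24 = 4*6 + 0
gcd = 6, but 6 ∤ 241, so the congruence has no solution.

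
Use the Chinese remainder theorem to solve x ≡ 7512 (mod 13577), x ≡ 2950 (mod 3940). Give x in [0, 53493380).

45001690

Write x = 7512 + 13577·k. Then 13577·k ≡ 2950 − 7512 ≡ 3318 (mod 3940).
Need 13577⁻¹ mod 3940. Extended Euclid on (3940, 1757):
3940 = 2·1757 + 426
1757 = 4·426 + 53
426 = 8·53 + 2
53 = 26·2 + 1
2 = 2·1 + 0
Back-substitute:
1 = 53 − 26·2
1 = −26·426 + 209·53
1 = 209·1757 − 862·426
1 = −862·3940 + 1933·1757
13577⁻¹ ≡ 1933 (mod 3940), so k ≡ 1933·3318 ≡ 3314 (mod 3940).
x = 7512 + 13577·3314 = 45001690.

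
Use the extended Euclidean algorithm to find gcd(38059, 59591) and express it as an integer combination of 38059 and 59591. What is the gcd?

Apply Euclid's algorithm to 59591 and 38059:
59591 = 1*38059 + 21532
38059 = 1*21532 + 16527
21532 = 1*16527 + 5005
16527 = 3*5005 + 1512
5005 = 3*1512 + 469
1512 = 3*469 + 105
469 = 4*105 + 49
105 = 2*49 + 7
49 = 7*7 + 0
gcd(38059, 59591) = 7.
Working backward:
7 = 105 − 2·49
7 = −2·469 + 9·105
7 = 9·1512 − 29·469
7 = −29·5005 + 96·1512
7 = 96·16527 − 317·5005
7 = −317·21532 + 413·16527
7 = 413·38059 − 730·21532
7 = −730·59591 + 1143·38059
So 7 = (-730)·59591 + (1143)·38059.

7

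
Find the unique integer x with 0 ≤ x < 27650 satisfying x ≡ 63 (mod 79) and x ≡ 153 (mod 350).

853

Write x = 63 + 79·k. Then 79·k ≡ 153 − 63 ≡ 90 (mod 350).
Need 79⁻¹ mod 350. Extended Euclid on (350, 79):
350 = 4*79 + 34
79 = 2*34 + 11
34 = 3*11 + 1
11 = 11*1 + 0
Back-substitute:
1 = 34 − 3·11
1 = −3·79 + 7·34
1 = 7·350 − 31·79
79⁻¹ ≡ 319 (mod 350), so k ≡ 319·90 ≡ 10 (mod 350).
x = 63 + 79·10 = 853.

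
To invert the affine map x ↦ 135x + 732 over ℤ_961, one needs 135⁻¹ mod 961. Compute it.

Extended Euclidean algorithm:
961 = 7·135 + 16
135 = 8·16 + 7
16 = 2·7 + 2
7 = 3·2 + 1
2 = 2·1 + 0
The gcd is 1. Working backward:
1 = 7 − 3·2
1 = −3·16 + 7·7
1 = 7·135 − 59·16
1 = −59·961 + 420·135
So 135·420 ≡ 1 (mod 961).

420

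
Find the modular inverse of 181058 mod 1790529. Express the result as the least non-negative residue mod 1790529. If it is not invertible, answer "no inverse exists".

1443782

Apply the Euclidean algorithm to 1790529 and 181058:
1790529 = 9*181058 + 161007
181058 = 1*161007 + 20051
161007 = 8*20051 + 599
20051 = 33*599 + 284
599 = 2*284 + 31
284 = 9*31 + 5
31 = 6*5 + 1
5 = 5*1 + 0
gcd = 1, so the inverse exists. Back-substitute:
1 = 31 − 6·5
1 = −6·284 + 55·31
1 = 55·599 − 116·284
1 = −116·20051 + 3883·599
1 = 3883·161007 − 31180·20051
1 = −31180·181058 + 35063·161007
1 = 35063·1790529 − 346747·181058
So 181058·(-346747) ≡ 1 (mod 1790529), and -346747 ≡ 1443782 (mod 1790529).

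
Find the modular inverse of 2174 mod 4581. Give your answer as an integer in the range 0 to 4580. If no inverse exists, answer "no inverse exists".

2261

gcd(4581, 2174) by repeated division:
4581 = 2·2174 + 233
2174 = 9·233 + 77
233 = 3·77 + 2
77 = 38·2 + 1
2 = 2·1 + 0
gcd = 1, so the inverse exists. Back-substitute:
1 = 77 − 38·2
1 = −38·233 + 115·77
1 = 115·2174 − 1073·233
1 = −1073·4581 + 2261·2174
So 2174·2261 ≡ 1 (mod 4581).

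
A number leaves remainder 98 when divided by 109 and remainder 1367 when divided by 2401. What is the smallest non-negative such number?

Write x = 98 + 109·k. Then 109·k ≡ 1367 − 98 ≡ 1269 (mod 2401).
Need 109⁻¹ mod 2401. Extended Euclid on (2401, 109):
2401 = 22*109 + 3
109 = 36*3 + 1
3 = 3*1 + 0
Back-substitute:
1 = 109 − 36·3
1 = −36·2401 + 793·109
109⁻¹ ≡ 793 (mod 2401), so k ≡ 793·1269 ≡ 298 (mod 2401).
x = 98 + 109·298 = 32580.

32580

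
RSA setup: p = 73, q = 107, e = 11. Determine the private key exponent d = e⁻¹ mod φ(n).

4163

φ(n) = (p−1)(q−1) = 72·106 = 7632.
Need d with 11·d ≡ 1 (mod 7632). Apply the extended Euclidean algorithm:
7632 = 693×11 + 9
11 = 1×9 + 2
9 = 4×2 + 1
2 = 2×1 + 0
Back-substitute:
1 = 9 − 4·2
1 = −4·11 + 5·9
1 = 5·7632 − 3469·11
So 11·(-3469) ≡ 1 (mod 7632), hence d ≡ -3469 ≡ 4163 (mod 7632).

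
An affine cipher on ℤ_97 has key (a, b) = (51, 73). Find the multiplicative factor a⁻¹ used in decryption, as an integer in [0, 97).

gcd(97, 51) by repeated division:
97 = 1×51 + 46
51 = 1×46 + 5
46 = 9×5 + 1
5 = 5×1 + 0
gcd = 1, so the inverse exists. Back-substitute:
1 = 46 − 9·5
1 = −9·51 + 10·46
1 = 10·97 − 19·51
Hence 51⁻¹ ≡ -19 ≡ 78 (mod 97).

78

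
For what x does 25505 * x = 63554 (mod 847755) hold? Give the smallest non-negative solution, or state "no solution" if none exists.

gcd(25505, 847755):
847755 = 33·25505 + 6090
25505 = 4·6090 + 1145
6090 = 5·1145 + 365
1145 = 3·365 + 50
365 = 7·50 + 15
50 = 3·15 + 5
15 = 3·5 + 0
gcd = 5, but 5 ∤ 63554, so the congruence has no solution.

no solution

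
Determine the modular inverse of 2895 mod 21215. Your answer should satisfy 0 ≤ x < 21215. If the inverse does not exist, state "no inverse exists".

Euclidean algorithm on 21215, 2895:
21215 = 7·2895 + 950
2895 = 3·950 + 45
950 = 21·45 + 5
45 = 9·5 + 0
Since gcd = 5 > 1, 2895 is not a unit mod 21215.

no inverse exists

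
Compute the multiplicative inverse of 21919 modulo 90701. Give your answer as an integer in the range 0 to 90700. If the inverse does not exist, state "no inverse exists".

gcd(90701, 21919) by repeated division:
90701 = 4·21919 + 3025
21919 = 7·3025 + 744
3025 = 4·744 + 49
744 = 15·49 + 9
49 = 5·9 + 4
9 = 2·4 + 1
4 = 4·1 + 0
The gcd is 1. Working backward:
1 = 9 − 2·4
1 = −2·49 + 11·9
1 = 11·744 − 167·49
1 = −167·3025 + 679·744
1 = 679·21919 − 4920·3025
1 = −4920·90701 + 20359·21919
So 21919·20359 ≡ 1 (mod 90701).

20359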